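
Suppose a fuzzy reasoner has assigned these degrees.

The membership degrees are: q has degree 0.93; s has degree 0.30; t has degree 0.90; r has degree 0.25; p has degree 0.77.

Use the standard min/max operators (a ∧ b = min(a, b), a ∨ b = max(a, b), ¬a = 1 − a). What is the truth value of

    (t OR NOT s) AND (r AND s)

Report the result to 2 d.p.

NOT s = 1 − 0.30 = 0.70
t OR NOT s = max(a, b) on (0.90, 0.70) = 0.90
r AND s = min(a, b) on (0.25, 0.30) = 0.25
(t OR NOT s) AND (r AND s) = min(a, b) on (0.90, 0.25) = 0.25

0.25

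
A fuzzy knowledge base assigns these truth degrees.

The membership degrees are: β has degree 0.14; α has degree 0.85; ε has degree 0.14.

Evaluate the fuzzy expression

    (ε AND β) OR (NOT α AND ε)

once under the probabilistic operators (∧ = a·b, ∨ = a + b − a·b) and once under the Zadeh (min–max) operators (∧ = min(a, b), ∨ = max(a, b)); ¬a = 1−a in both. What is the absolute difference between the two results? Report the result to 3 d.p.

Under probabilistic:
  ε AND β = a·b on (0.1400, 0.1400) = 0.0196
  NOT α = 1 − 0.8500 = 0.1500
  NOT α AND ε = a·b on (0.1500, 0.1400) = 0.0210
  (ε AND β) OR (NOT α AND ε) = a + b − a·b on (0.0196, 0.0210) = 0.0402
  → value = 0.0402
Under Zadeh (min–max):
  ε AND β = min(a, b) on (0.14, 0.14) = 0.14
  NOT α = 1 − 0.85 = 0.15
  NOT α AND ε = min(a, b) on (0.15, 0.14) = 0.14
  (ε AND β) OR (NOT α AND ε) = max(a, b) on (0.14, 0.14) = 0.14
  → value = 0.1400
|0.0402 − 0.1400| = 0.100

0.100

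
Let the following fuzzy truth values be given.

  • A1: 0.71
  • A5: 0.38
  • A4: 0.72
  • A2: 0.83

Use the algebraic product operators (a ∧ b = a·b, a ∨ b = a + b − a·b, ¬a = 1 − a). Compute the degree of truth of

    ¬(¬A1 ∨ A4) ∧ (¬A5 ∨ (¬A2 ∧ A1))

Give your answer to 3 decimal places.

0.132

¬A1 = 1 − 0.7100 = 0.2900
¬A1 ∨ A4 = a + b − a·b on (0.2900, 0.7200) = 0.8012
¬(¬A1 ∨ A4) = 1 − 0.8012 = 0.1988
¬A5 = 1 − 0.3800 = 0.6200
¬A2 = 1 − 0.8300 = 0.1700
¬A2 ∧ A1 = a·b on (0.1700, 0.7100) = 0.1207
¬A5 ∨ (¬A2 ∧ A1) = a + b − a·b on (0.6200, 0.1207) = 0.6659
¬(¬A1 ∨ A4) ∧ (¬A5 ∨ (¬A2 ∧ A1)) = a·b on (0.1988, 0.6659) = 0.1324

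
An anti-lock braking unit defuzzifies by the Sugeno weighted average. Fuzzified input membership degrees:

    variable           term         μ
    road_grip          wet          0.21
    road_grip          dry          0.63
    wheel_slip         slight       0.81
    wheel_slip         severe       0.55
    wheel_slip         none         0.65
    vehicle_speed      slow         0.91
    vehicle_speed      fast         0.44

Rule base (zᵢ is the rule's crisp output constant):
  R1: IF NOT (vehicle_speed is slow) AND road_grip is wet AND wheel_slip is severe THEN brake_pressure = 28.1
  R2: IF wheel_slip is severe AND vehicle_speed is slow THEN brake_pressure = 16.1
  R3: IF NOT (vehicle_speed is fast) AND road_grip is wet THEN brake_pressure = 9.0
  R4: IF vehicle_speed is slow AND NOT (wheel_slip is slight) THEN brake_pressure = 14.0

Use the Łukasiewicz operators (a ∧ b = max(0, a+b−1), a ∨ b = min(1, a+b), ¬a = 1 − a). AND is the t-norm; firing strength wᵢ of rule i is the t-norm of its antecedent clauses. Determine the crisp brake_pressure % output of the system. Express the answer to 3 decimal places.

R1 (z=28.1): ¬slow=1−0.91=0.09, wet=0.21, severe=0.55; AND[max(0, a+b−1)] → w = 0.00
R2 (z=16.1): severe=0.55, slow=0.91; AND[max(0, a+b−1)] → w = 0.46
R3 (z=9.0): ¬fast=1−0.44=0.56, wet=0.21; AND[max(0, a+b−1)] → w = 0.00
R4 (z=14.0): slow=0.91, ¬slight=1−0.81=0.19; AND[max(0, a+b−1)] → w = 0.10
Weighted average = (0.00·28.1 + 0.46·16.1 + 0.00·9.0 + 0.10·14.0) / (0.00 + 0.46 + 0.00 + 0.10)
  = 8.8060 / 0.5600 = 15.725

15.725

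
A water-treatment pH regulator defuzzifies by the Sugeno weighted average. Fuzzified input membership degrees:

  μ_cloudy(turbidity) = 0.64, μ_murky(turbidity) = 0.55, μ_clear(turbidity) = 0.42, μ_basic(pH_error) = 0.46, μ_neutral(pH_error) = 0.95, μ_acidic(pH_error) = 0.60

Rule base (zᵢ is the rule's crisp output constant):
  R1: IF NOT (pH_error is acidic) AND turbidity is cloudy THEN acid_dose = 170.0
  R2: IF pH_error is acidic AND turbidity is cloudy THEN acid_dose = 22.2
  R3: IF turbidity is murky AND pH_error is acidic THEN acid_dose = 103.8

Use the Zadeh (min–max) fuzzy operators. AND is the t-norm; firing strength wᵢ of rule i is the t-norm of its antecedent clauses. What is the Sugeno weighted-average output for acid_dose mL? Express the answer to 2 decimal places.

R1 (z=170.0): ¬acidic=1−0.60=0.40, cloudy=0.64; AND[min(a, b)] → w = 0.40
R2 (z=22.2): acidic=0.60, cloudy=0.64; AND[min(a, b)] → w = 0.60
R3 (z=103.8): murky=0.55, acidic=0.60; AND[min(a, b)] → w = 0.55
Weighted average = (0.40·170.0 + 0.60·22.2 + 0.55·103.8) / (0.40 + 0.60 + 0.55)
  = 138.4100 / 1.5500 = 89.30

89.30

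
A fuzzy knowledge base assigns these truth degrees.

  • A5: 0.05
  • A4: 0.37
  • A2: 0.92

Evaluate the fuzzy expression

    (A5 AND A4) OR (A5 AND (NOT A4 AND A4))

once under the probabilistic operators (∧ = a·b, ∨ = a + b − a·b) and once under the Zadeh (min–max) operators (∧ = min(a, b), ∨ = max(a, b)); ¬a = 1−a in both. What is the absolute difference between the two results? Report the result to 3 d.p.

0.020

Under probabilistic:
  A5 AND A4 = a·b on (0.0500, 0.3700) = 0.0185
  NOT A4 = 1 − 0.3700 = 0.6300
  NOT A4 AND A4 = a·b on (0.6300, 0.3700) = 0.2331
  A5 AND (NOT A4 AND A4) = a·b on (0.0500, 0.2331) = 0.0117
  (A5 AND A4) OR (A5 AND (NOT A4 AND A4)) = a + b − a·b on (0.0185, 0.0117) = 0.0299
  → value = 0.0299
Under Zadeh (min–max):
  A5 AND A4 = min(a, b) on (0.05, 0.37) = 0.05
  NOT A4 = 1 − 0.37 = 0.63
  NOT A4 AND A4 = min(a, b) on (0.63, 0.37) = 0.37
  A5 AND (NOT A4 AND A4) = min(a, b) on (0.05, 0.37) = 0.05
  (A5 AND A4) OR (A5 AND (NOT A4 AND A4)) = max(a, b) on (0.05, 0.05) = 0.05
  → value = 0.0500
|0.0299 − 0.0500| = 0.020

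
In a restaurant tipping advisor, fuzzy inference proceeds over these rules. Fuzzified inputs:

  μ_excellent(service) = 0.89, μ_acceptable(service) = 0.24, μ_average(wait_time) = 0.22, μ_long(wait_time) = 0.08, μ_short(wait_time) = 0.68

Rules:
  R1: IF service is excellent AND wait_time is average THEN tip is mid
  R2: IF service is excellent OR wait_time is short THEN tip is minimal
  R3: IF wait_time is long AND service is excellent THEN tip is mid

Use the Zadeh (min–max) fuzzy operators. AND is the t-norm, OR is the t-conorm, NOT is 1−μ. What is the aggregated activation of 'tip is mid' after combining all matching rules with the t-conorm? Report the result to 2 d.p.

0.22

R1: excellent=0.89, average=0.22; AND[min(a, b)] → w = 0.22
R2: excellent=0.89, short=0.68; OR[max(a, b)] → w = 0.89
R3: long=0.08, excellent=0.89; AND[min(a, b)] → w = 0.08
Rules with consequent 'mid': {R1, R3} → strengths 0.22, 0.08
Aggregate via t-conorm [max(a, b)]: 0.22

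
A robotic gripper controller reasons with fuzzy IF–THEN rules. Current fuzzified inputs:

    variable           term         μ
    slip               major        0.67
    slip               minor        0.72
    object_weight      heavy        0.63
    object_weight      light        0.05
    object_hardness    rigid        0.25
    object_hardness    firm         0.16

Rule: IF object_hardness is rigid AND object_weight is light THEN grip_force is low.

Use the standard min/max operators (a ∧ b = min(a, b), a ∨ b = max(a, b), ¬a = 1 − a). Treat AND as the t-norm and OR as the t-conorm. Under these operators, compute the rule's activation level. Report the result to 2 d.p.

0.05

firing strength: rigid=0.25, light=0.05; AND[min(a, b)] → w = 0.05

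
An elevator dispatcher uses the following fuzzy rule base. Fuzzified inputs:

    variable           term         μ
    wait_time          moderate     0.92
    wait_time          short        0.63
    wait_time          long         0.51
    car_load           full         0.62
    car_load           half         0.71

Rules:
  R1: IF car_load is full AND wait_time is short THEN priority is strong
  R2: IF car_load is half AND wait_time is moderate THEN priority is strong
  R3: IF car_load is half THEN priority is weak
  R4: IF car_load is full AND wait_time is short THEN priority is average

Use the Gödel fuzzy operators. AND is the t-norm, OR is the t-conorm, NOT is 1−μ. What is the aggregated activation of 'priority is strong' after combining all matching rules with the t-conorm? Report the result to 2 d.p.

0.71

R1: full=0.62, short=0.63; AND[min(a, b)] → w = 0.62
R2: half=0.71, moderate=0.92; AND[min(a, b)] → w = 0.71
R3: half=0.71 → w = 0.71
R4: full=0.62, short=0.63; AND[min(a, b)] → w = 0.62
Rules with consequent 'strong': {R1, R2} → strengths 0.62, 0.71
Aggregate via t-conorm [max(a, b)]: 0.71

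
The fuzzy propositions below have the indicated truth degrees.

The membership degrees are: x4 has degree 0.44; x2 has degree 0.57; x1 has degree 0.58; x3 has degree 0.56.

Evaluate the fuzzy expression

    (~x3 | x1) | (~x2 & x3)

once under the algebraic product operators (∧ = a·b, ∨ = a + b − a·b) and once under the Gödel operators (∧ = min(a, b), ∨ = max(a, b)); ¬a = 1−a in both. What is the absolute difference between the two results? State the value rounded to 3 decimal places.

0.241

Under algebraic product:
  ~x3 = 1 − 0.5600 = 0.4400
  ~x3 | x1 = a + b − a·b on (0.4400, 0.5800) = 0.7648
  ~x2 = 1 − 0.5700 = 0.4300
  ~x2 & x3 = a·b on (0.4300, 0.5600) = 0.2408
  (~x3 | x1) | (~x2 & x3) = a + b − a·b on (0.7648, 0.2408) = 0.8214
  → value = 0.8214
Under Gödel:
  ~x3 = 1 − 0.56 = 0.44
  ~x3 | x1 = max(a, b) on (0.44, 0.58) = 0.58
  ~x2 = 1 − 0.57 = 0.43
  ~x2 & x3 = min(a, b) on (0.43, 0.56) = 0.43
  (~x3 | x1) | (~x2 & x3) = max(a, b) on (0.58, 0.43) = 0.58
  → value = 0.5800
|0.8214 − 0.5800| = 0.241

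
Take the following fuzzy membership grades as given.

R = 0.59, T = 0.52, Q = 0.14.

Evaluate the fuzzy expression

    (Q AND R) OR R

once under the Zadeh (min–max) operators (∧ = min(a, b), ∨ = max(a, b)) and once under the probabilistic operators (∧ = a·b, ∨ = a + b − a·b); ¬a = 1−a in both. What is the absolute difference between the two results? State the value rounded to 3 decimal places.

Under Zadeh (min–max):
  Q AND R = min(a, b) on (0.14, 0.59) = 0.14
  (Q AND R) OR R = max(a, b) on (0.14, 0.59) = 0.59
  → value = 0.5900
Under probabilistic:
  Q AND R = a·b on (0.1400, 0.5900) = 0.0826
  (Q AND R) OR R = a + b − a·b on (0.0826, 0.5900) = 0.6239
  → value = 0.6239
|0.5900 − 0.6239| = 0.034

0.034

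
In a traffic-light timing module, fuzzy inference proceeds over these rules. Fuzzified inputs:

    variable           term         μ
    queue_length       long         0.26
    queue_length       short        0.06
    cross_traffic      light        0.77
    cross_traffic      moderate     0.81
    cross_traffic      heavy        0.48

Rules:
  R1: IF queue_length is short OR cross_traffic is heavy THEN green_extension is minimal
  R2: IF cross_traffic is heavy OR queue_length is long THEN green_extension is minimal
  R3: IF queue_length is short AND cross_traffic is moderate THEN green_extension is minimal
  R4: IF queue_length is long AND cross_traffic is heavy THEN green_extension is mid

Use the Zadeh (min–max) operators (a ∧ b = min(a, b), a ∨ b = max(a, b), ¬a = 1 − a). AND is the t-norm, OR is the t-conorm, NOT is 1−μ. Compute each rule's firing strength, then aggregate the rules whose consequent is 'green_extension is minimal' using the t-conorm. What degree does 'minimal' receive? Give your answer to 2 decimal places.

R1: short=0.06, heavy=0.48; OR[max(a, b)] → w = 0.48
R2: heavy=0.48, long=0.26; OR[max(a, b)] → w = 0.48
R3: short=0.06, moderate=0.81; AND[min(a, b)] → w = 0.06
R4: long=0.26, heavy=0.48; AND[min(a, b)] → w = 0.26
Rules with consequent 'minimal': {R1, R2, R3} → strengths 0.48, 0.48, 0.06
Aggregate via t-conorm [max(a, b)]: 0.48

0.48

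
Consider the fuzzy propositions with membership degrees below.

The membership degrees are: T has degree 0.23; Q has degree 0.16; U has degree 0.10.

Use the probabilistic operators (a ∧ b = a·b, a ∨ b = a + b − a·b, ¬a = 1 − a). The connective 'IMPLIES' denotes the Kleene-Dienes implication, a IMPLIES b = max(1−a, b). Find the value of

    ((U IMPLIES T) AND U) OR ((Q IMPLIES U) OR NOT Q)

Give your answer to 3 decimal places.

0.977

U IMPLIES T  [Kleene-Dienes: max(1−a, b)] with a=0.1000, b=0.2300 → 0.9000
(U IMPLIES T) AND U = a·b on (0.9000, 0.1000) = 0.0900
Q IMPLIES U  [Kleene-Dienes: max(1−a, b)] with a=0.1600, b=0.1000 → 0.8400
NOT Q = 1 − 0.1600 = 0.8400
(Q IMPLIES U) OR NOT Q = a + b − a·b on (0.8400, 0.8400) = 0.9744
((U IMPLIES T) AND U) OR ((Q IMPLIES U) OR NOT Q) = a + b − a·b on (0.0900, 0.9744) = 0.9767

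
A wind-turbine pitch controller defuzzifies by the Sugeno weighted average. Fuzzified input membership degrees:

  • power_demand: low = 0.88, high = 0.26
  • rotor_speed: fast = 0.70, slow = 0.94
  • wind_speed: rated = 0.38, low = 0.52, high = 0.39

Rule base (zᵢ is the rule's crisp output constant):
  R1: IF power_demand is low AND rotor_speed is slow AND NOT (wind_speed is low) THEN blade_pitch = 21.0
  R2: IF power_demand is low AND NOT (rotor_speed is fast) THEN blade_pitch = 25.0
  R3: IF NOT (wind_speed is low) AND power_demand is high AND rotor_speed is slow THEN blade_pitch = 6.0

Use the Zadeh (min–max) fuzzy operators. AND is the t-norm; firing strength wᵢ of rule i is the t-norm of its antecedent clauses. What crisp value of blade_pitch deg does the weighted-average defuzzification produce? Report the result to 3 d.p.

18.404

R1 (z=21.0): low=0.88, slow=0.94, ¬low=1−0.52=0.48; AND[min(a, b)] → w = 0.48
R2 (z=25.0): low=0.88, ¬fast=1−0.70=0.30; AND[min(a, b)] → w = 0.30
R3 (z=6.0): ¬low=1−0.52=0.48, high=0.26, slow=0.94; AND[min(a, b)] → w = 0.26
Weighted average = (0.48·21.0 + 0.30·25.0 + 0.26·6.0) / (0.48 + 0.30 + 0.26)
  = 19.1400 / 1.0400 = 18.404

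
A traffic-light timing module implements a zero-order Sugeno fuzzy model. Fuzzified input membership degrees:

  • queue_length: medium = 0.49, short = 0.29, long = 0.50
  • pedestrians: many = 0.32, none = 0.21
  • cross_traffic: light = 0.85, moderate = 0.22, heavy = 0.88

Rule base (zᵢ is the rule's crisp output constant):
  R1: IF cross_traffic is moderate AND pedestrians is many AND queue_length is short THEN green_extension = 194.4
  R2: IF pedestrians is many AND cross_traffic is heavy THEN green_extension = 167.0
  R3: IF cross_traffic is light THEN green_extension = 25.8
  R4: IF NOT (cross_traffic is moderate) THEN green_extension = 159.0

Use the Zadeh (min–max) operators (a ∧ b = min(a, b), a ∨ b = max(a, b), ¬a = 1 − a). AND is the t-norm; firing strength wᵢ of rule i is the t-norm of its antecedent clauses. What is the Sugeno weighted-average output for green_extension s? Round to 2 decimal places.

R1 (z=194.4): moderate=0.22, many=0.32, short=0.29; AND[min(a, b)] → w = 0.22
R2 (z=167.0): many=0.32, heavy=0.88; AND[min(a, b)] → w = 0.32
R3 (z=25.8): light=0.85 → w = 0.85
R4 (z=159.0): ¬moderate=1−0.22=0.78 → w = 0.78
Weighted average = (0.22·194.4 + 0.32·167.0 + 0.85·25.8 + 0.78·159.0) / (0.22 + 0.32 + 0.85 + 0.78)
  = 242.1580 / 2.1700 = 111.59

111.59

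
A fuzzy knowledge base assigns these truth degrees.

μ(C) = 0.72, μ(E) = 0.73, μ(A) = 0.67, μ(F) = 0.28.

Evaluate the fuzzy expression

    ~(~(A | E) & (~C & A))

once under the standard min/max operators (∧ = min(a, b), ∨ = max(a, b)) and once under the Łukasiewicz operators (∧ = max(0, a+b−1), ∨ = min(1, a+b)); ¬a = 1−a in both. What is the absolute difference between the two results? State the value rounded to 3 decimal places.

Under standard min/max:
  A | E = max(a, b) on (0.67, 0.73) = 0.73
  ~(A | E) = 1 − 0.73 = 0.27
  ~C = 1 − 0.72 = 0.28
  ~C & A = min(a, b) on (0.28, 0.67) = 0.28
  ~(A | E) & (~C & A) = min(a, b) on (0.27, 0.28) = 0.27
  ~(~(A | E) & (~C & A)) = 1 − 0.27 = 0.73
  → value = 0.7300
Under Łukasiewicz:
  A | E = min(1, a+b) on (0.67, 0.73) = 1.00
  ~(A | E) = 1 − 1.00 = 0.00
  ~C = 1 − 0.72 = 0.28
  ~C & A = max(0, a+b−1) on (0.28, 0.67) = 0.00
  ~(A | E) & (~C & A) = max(0, a+b−1) on (0.00, 0.00) = 0.00
  ~(~(A | E) & (~C & A)) = 1 − 0.00 = 1.00
  → value = 1.0000
|0.7300 − 1.0000| = 0.270

0.270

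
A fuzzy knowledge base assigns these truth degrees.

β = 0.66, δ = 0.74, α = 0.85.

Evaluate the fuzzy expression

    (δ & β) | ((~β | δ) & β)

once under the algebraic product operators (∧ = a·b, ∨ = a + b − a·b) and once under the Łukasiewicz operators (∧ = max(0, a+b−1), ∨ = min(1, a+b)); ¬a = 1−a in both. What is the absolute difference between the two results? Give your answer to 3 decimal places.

0.232

Under algebraic product:
  δ & β = a·b on (0.7400, 0.6600) = 0.4884
  ~β = 1 − 0.6600 = 0.3400
  ~β | δ = a + b − a·b on (0.3400, 0.7400) = 0.8284
  (~β | δ) & β = a·b on (0.8284, 0.6600) = 0.5467
  (δ & β) | ((~β | δ) & β) = a + b − a·b on (0.4884, 0.5467) = 0.7681
  → value = 0.7681
Under Łukasiewicz:
  δ & β = max(0, a+b−1) on (0.74, 0.66) = 0.40
  ~β = 1 − 0.66 = 0.34
  ~β | δ = min(1, a+b) on (0.34, 0.74) = 1.00
  (~β | δ) & β = max(0, a+b−1) on (1.00, 0.66) = 0.66
  (δ & β) | ((~β | δ) & β) = min(1, a+b) on (0.40, 0.66) = 1.00
  → value = 1.0000
|0.7681 − 1.0000| = 0.232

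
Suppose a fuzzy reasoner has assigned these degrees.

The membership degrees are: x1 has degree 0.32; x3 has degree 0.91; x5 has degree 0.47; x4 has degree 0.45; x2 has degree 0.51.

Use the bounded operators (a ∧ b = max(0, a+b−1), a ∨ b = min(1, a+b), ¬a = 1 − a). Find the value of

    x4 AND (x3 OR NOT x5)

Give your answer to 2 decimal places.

0.45

NOT x5 = 1 − 0.47 = 0.53
x3 OR NOT x5 = min(1, a+b) on (0.91, 0.53) = 1.00
x4 AND (x3 OR NOT x5) = max(0, a+b−1) on (0.45, 1.00) = 0.45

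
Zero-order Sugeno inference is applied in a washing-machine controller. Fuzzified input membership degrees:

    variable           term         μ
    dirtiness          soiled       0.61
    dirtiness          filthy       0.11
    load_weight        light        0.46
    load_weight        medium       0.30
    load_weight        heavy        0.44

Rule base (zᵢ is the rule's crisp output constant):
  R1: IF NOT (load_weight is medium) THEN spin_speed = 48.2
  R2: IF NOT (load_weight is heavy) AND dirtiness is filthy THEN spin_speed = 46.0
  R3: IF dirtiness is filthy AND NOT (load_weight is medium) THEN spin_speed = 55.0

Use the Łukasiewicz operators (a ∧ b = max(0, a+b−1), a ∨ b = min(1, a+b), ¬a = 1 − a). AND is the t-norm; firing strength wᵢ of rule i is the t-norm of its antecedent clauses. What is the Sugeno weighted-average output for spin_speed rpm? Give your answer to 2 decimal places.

48.20

R1 (z=48.2): ¬medium=1−0.30=0.70 → w = 0.70
R2 (z=46.0): ¬heavy=1−0.44=0.56, filthy=0.11; AND[max(0, a+b−1)] → w = 0.00
R3 (z=55.0): filthy=0.11, ¬medium=1−0.30=0.70; AND[max(0, a+b−1)] → w = 0.00
Weighted average = (0.70·48.2 + 0.00·46.0 + 0.00·55.0) / (0.70 + 0.00 + 0.00)
  = 33.7400 / 0.7000 = 48.20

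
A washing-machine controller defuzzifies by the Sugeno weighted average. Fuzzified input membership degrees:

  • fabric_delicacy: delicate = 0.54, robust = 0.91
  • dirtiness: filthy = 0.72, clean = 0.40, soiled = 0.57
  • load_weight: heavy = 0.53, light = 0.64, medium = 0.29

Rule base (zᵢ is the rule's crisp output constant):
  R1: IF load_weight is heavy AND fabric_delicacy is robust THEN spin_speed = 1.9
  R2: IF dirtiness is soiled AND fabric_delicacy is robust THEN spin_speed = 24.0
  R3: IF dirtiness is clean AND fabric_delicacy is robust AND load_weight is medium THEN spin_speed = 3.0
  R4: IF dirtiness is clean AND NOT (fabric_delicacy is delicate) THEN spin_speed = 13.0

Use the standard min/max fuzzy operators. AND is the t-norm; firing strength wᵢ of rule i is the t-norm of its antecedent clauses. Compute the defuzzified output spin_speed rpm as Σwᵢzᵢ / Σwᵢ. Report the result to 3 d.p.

R1 (z=1.9): heavy=0.53, robust=0.91; AND[min(a, b)] → w = 0.53
R2 (z=24.0): soiled=0.57, robust=0.91; AND[min(a, b)] → w = 0.57
R3 (z=3.0): clean=0.40, robust=0.91, medium=0.29; AND[min(a, b)] → w = 0.29
R4 (z=13.0): clean=0.40, ¬delicate=1−0.54=0.46; AND[min(a, b)] → w = 0.40
Weighted average = (0.53·1.9 + 0.57·24.0 + 0.29·3.0 + 0.40·13.0) / (0.53 + 0.57 + 0.29 + 0.40)
  = 20.7570 / 1.7900 = 11.596

11.596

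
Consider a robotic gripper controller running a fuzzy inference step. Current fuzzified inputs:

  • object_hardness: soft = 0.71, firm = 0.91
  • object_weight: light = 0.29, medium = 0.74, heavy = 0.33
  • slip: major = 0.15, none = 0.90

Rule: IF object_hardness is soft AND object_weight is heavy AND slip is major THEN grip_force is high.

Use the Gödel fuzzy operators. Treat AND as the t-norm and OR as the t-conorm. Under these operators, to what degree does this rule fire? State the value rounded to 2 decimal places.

0.15

firing strength: soft=0.71, heavy=0.33, major=0.15; AND[min(a, b)] → w = 0.15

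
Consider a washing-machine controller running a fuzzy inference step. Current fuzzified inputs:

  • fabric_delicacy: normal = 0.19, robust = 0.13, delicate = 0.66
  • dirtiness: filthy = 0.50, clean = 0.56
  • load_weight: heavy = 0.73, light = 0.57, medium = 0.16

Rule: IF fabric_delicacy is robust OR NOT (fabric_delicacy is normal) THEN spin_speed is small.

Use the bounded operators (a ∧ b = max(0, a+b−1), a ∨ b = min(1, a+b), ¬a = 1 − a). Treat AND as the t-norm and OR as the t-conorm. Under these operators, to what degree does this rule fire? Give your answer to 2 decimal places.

0.94

firing strength: robust=0.13, ¬normal=1−0.19=0.81; OR[min(1, a+b)] → w = 0.94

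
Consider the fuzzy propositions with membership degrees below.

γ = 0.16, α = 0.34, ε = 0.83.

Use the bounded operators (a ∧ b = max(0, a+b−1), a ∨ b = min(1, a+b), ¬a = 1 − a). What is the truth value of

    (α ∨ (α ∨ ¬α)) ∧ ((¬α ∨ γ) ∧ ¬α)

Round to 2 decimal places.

0.48

¬α = 1 − 0.34 = 0.66
α ∨ ¬α = min(1, a+b) on (0.34, 0.66) = 1.00
α ∨ (α ∨ ¬α) = min(1, a+b) on (0.34, 1.00) = 1.00
¬α = 1 − 0.34 = 0.66
¬α ∨ γ = min(1, a+b) on (0.66, 0.16) = 0.82
¬α = 1 − 0.34 = 0.66
(¬α ∨ γ) ∧ ¬α = max(0, a+b−1) on (0.82, 0.66) = 0.48
(α ∨ (α ∨ ¬α)) ∧ ((¬α ∨ γ) ∧ ¬α) = max(0, a+b−1) on (1.00, 0.48) = 0.48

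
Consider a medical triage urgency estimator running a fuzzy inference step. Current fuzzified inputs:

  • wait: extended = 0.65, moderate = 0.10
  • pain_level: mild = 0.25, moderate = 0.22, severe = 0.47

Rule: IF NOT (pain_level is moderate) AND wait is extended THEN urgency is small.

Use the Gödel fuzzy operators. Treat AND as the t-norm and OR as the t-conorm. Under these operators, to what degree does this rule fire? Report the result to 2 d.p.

firing strength: ¬moderate=1−0.22=0.78, extended=0.65; AND[min(a, b)] → w = 0.65

0.65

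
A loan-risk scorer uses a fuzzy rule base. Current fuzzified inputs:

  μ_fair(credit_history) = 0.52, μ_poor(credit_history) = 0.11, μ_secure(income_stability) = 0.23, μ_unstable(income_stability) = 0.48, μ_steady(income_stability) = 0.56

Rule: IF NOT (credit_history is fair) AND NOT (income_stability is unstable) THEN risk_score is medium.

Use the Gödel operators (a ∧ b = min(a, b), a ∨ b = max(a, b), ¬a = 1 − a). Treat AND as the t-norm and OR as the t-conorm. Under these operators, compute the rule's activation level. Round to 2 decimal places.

firing strength: ¬fair=1−0.52=0.48, ¬unstable=1−0.48=0.52; AND[min(a, b)] → w = 0.48

0.48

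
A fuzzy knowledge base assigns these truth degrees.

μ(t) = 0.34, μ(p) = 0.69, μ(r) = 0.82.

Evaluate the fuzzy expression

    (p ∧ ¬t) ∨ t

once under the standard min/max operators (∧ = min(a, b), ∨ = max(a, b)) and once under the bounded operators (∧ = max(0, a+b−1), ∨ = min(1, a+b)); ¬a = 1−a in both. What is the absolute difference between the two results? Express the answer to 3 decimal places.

0.030

Under standard min/max:
  ¬t = 1 − 0.34 = 0.66
  p ∧ ¬t = min(a, b) on (0.69, 0.66) = 0.66
  (p ∧ ¬t) ∨ t = max(a, b) on (0.66, 0.34) = 0.66
  → value = 0.6600
Under bounded:
  ¬t = 1 − 0.34 = 0.66
  p ∧ ¬t = max(0, a+b−1) on (0.69, 0.66) = 0.35
  (p ∧ ¬t) ∨ t = min(1, a+b) on (0.35, 0.34) = 0.69
  → value = 0.6900
|0.6600 − 0.6900| = 0.030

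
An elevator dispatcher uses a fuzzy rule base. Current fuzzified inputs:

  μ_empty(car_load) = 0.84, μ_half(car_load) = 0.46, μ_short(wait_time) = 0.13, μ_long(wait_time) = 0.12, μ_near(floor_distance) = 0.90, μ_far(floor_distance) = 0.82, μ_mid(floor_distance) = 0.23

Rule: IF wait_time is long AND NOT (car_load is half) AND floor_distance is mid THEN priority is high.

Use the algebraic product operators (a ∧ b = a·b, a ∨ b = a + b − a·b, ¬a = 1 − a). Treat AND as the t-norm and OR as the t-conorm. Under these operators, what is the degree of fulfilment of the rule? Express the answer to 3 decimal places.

0.015

firing strength: long=0.12, ¬half=1−0.46=0.54, mid=0.23; AND[a·b] → w = 0.0149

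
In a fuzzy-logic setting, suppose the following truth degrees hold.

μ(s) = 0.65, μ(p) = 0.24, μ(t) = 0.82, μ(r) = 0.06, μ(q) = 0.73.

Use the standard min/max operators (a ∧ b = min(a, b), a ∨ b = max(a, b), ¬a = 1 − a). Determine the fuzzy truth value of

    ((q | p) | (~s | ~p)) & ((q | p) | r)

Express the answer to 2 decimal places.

q | p = max(a, b) on (0.73, 0.24) = 0.73
~s = 1 − 0.65 = 0.35
~p = 1 − 0.24 = 0.76
~s | ~p = max(a, b) on (0.35, 0.76) = 0.76
(q | p) | (~s | ~p) = max(a, b) on (0.73, 0.76) = 0.76
q | p = max(a, b) on (0.73, 0.24) = 0.73
(q | p) | r = max(a, b) on (0.73, 0.06) = 0.73
((q | p) | (~s | ~p)) & ((q | p) | r) = min(a, b) on (0.76, 0.73) = 0.73

0.73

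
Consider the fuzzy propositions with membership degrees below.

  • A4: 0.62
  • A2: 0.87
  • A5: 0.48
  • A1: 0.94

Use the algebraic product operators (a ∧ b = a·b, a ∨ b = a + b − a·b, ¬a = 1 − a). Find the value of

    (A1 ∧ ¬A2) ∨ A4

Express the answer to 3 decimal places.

0.666

¬A2 = 1 − 0.8700 = 0.1300
A1 ∧ ¬A2 = a·b on (0.9400, 0.1300) = 0.1222
(A1 ∧ ¬A2) ∨ A4 = a + b − a·b on (0.1222, 0.6200) = 0.6664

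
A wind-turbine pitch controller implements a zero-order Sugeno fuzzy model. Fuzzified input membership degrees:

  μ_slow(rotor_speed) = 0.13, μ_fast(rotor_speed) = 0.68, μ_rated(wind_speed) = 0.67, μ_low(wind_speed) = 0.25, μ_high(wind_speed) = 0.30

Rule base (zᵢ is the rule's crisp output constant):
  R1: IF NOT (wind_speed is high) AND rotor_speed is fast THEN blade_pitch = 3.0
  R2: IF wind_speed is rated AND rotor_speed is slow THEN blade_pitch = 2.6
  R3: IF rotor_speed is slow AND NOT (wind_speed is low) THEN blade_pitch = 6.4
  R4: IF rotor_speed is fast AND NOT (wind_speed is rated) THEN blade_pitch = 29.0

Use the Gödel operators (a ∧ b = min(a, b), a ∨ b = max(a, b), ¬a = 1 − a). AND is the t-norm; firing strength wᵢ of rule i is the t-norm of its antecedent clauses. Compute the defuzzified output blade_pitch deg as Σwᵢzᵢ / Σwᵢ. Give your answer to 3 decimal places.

10.063

R1 (z=3.0): ¬high=1−0.30=0.70, fast=0.68; AND[min(a, b)] → w = 0.68
R2 (z=2.6): rated=0.67, slow=0.13; AND[min(a, b)] → w = 0.13
R3 (z=6.4): slow=0.13, ¬low=1−0.25=0.75; AND[min(a, b)] → w = 0.13
R4 (z=29.0): fast=0.68, ¬rated=1−0.67=0.33; AND[min(a, b)] → w = 0.33
Weighted average = (0.68·3.0 + 0.13·2.6 + 0.13·6.4 + 0.33·29.0) / (0.68 + 0.13 + 0.13 + 0.33)
  = 12.7800 / 1.2700 = 10.063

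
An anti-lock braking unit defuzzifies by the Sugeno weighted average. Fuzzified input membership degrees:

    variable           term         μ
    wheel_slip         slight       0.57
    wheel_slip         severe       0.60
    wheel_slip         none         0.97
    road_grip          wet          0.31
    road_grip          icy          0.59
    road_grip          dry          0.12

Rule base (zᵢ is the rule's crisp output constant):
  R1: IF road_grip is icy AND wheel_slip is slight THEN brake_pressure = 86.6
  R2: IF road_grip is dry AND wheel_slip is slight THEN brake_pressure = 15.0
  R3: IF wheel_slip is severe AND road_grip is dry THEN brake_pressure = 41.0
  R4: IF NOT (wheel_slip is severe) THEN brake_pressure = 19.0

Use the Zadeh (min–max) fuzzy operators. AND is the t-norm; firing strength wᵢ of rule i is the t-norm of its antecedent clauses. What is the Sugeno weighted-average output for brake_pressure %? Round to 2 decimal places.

R1 (z=86.6): icy=0.59, slight=0.57; AND[min(a, b)] → w = 0.57
R2 (z=15.0): dry=0.12, slight=0.57; AND[min(a, b)] → w = 0.12
R3 (z=41.0): severe=0.60, dry=0.12; AND[min(a, b)] → w = 0.12
R4 (z=19.0): ¬severe=1−0.60=0.40 → w = 0.40
Weighted average = (0.57·86.6 + 0.12·15.0 + 0.12·41.0 + 0.40·19.0) / (0.57 + 0.12 + 0.12 + 0.40)
  = 63.6820 / 1.2100 = 52.63

52.63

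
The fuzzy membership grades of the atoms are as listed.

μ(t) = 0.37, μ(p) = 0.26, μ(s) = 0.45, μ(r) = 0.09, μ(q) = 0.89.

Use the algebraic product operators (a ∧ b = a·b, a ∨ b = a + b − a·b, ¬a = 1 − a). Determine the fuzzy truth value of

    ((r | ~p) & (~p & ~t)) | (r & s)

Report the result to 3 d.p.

0.382

~p = 1 − 0.2600 = 0.7400
r | ~p = a + b − a·b on (0.0900, 0.7400) = 0.7634
~p = 1 − 0.2600 = 0.7400
~t = 1 − 0.3700 = 0.6300
~p & ~t = a·b on (0.7400, 0.6300) = 0.4662
(r | ~p) & (~p & ~t) = a·b on (0.7634, 0.4662) = 0.3559
r & s = a·b on (0.0900, 0.4500) = 0.0405
((r | ~p) & (~p & ~t)) | (r & s) = a + b − a·b on (0.3559, 0.0405) = 0.3820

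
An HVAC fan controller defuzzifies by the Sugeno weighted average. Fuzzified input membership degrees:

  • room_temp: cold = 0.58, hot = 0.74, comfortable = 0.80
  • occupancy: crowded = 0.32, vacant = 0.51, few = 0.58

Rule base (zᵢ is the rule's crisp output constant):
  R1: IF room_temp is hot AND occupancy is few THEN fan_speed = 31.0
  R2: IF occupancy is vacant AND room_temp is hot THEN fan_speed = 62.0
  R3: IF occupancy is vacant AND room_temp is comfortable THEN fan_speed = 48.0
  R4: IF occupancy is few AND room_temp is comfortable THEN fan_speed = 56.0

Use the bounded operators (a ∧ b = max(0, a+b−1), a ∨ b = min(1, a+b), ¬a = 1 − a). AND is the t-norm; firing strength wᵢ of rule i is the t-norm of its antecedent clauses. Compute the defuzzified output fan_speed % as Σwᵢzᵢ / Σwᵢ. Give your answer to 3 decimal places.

R1 (z=31.0): hot=0.74, few=0.58; AND[max(0, a+b−1)] → w = 0.32
R2 (z=62.0): vacant=0.51, hot=0.74; AND[max(0, a+b−1)] → w = 0.25
R3 (z=48.0): vacant=0.51, comfortable=0.80; AND[max(0, a+b−1)] → w = 0.31
R4 (z=56.0): few=0.58, comfortable=0.80; AND[max(0, a+b−1)] → w = 0.38
Weighted average = (0.32·31.0 + 0.25·62.0 + 0.31·48.0 + 0.38·56.0) / (0.32 + 0.25 + 0.31 + 0.38)
  = 61.5800 / 1.2600 = 48.873

48.873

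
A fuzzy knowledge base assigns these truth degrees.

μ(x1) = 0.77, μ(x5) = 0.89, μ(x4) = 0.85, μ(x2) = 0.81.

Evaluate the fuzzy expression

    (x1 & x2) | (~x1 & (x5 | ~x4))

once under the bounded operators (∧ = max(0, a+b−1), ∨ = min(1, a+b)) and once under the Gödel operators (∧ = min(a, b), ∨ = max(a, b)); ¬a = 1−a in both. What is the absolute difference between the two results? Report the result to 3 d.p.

0.040

Under bounded:
  x1 & x2 = max(0, a+b−1) on (0.77, 0.81) = 0.58
  ~x1 = 1 − 0.77 = 0.23
  ~x4 = 1 − 0.85 = 0.15
  x5 | ~x4 = min(1, a+b) on (0.89, 0.15) = 1.00
  ~x1 & (x5 | ~x4) = max(0, a+b−1) on (0.23, 1.00) = 0.23
  (x1 & x2) | (~x1 & (x5 | ~x4)) = min(1, a+b) on (0.58, 0.23) = 0.81
  → value = 0.8100
Under Gödel:
  x1 & x2 = min(a, b) on (0.77, 0.81) = 0.77
  ~x1 = 1 − 0.77 = 0.23
  ~x4 = 1 − 0.85 = 0.15
  x5 | ~x4 = max(a, b) on (0.89, 0.15) = 0.89
  ~x1 & (x5 | ~x4) = min(a, b) on (0.23, 0.89) = 0.23
  (x1 & x2) | (~x1 & (x5 | ~x4)) = max(a, b) on (0.77, 0.23) = 0.77
  → value = 0.7700
|0.8100 − 0.7700| = 0.040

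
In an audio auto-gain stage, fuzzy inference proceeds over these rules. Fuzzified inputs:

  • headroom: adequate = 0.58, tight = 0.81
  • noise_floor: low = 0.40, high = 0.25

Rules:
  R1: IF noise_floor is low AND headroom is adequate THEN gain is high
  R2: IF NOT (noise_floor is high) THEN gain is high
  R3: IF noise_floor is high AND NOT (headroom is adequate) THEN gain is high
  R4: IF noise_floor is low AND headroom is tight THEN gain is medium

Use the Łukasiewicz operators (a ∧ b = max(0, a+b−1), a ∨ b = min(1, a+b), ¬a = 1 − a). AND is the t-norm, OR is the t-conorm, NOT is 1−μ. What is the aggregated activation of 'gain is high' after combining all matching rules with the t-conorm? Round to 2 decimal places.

R1: low=0.40, adequate=0.58; AND[max(0, a+b−1)] → w = 0.00
R2: ¬high=1−0.25=0.75 → w = 0.75
R3: high=0.25, ¬adequate=1−0.58=0.42; AND[max(0, a+b−1)] → w = 0.00
R4: low=0.40, tight=0.81; AND[max(0, a+b−1)] → w = 0.21
Rules with consequent 'high': {R1, R2, R3} → strengths 0.00, 0.75, 0.00
Aggregate via t-conorm [min(1, a+b)]: 0.75

0.75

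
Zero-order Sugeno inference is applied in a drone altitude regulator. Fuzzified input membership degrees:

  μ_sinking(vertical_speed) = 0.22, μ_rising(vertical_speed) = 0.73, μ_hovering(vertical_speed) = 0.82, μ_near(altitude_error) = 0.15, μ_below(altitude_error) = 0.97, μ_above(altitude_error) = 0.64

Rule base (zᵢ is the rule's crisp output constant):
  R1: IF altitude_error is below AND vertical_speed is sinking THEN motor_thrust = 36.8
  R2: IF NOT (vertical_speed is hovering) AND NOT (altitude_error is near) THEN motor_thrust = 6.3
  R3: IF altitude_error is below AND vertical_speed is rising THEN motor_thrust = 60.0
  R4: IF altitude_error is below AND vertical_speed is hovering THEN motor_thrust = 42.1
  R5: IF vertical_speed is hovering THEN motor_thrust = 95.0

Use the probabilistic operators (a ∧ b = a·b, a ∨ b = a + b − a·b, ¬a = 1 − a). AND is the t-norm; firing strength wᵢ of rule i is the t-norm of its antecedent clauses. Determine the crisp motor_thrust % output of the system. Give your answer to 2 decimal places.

60.48

R1 (z=36.8): below=0.97, sinking=0.22; AND[a·b] → w = 0.2134
R2 (z=6.3): ¬hovering=1−0.82=0.18, ¬near=1−0.15=0.85; AND[a·b] → w = 0.1530
R3 (z=60.0): below=0.97, rising=0.73; AND[a·b] → w = 0.7081
R4 (z=42.1): below=0.97, hovering=0.82; AND[a·b] → w = 0.7954
R5 (z=95.0): hovering=0.82 → w = 0.8200
Weighted average = (0.2134·36.8 + 0.1530·6.3 + 0.7081·60.0 + 0.7954·42.1 + 0.8200·95.0) / (0.2134 + 0.1530 + 0.7081 + 0.7954 + 0.8200)
  = 162.6894 / 2.6899 = 60.48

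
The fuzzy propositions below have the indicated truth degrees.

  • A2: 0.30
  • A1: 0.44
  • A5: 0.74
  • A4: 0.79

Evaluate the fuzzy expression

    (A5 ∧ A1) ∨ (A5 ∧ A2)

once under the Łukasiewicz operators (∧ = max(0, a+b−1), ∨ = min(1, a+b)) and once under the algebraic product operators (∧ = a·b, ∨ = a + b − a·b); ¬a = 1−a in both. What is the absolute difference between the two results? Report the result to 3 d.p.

Under Łukasiewicz:
  A5 ∧ A1 = max(0, a+b−1) on (0.74, 0.44) = 0.18
  A5 ∧ A2 = max(0, a+b−1) on (0.74, 0.30) = 0.04
  (A5 ∧ A1) ∨ (A5 ∧ A2) = min(1, a+b) on (0.18, 0.04) = 0.22
  → value = 0.2200
Under algebraic product:
  A5 ∧ A1 = a·b on (0.7400, 0.4400) = 0.3256
  A5 ∧ A2 = a·b on (0.7400, 0.3000) = 0.2220
  (A5 ∧ A1) ∨ (A5 ∧ A2) = a + b − a·b on (0.3256, 0.2220) = 0.4753
  → value = 0.4753
|0.2200 − 0.4753| = 0.255

0.255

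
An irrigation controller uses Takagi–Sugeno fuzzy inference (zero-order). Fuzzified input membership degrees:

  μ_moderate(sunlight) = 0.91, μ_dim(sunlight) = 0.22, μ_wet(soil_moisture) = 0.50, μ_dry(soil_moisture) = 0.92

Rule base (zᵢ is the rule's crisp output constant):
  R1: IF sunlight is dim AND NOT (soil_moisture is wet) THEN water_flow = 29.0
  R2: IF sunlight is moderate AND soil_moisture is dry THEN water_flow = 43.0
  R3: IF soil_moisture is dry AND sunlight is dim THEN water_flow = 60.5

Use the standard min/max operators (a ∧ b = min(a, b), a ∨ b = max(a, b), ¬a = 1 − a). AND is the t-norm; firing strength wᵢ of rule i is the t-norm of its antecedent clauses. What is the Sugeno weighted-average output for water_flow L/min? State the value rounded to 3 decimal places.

R1 (z=29.0): dim=0.22, ¬wet=1−0.50=0.50; AND[min(a, b)] → w = 0.22
R2 (z=43.0): moderate=0.91, dry=0.92; AND[min(a, b)] → w = 0.91
R3 (z=60.5): dry=0.92, dim=0.22; AND[min(a, b)] → w = 0.22
Weighted average = (0.22·29.0 + 0.91·43.0 + 0.22·60.5) / (0.22 + 0.91 + 0.22)
  = 58.8200 / 1.3500 = 43.570

43.570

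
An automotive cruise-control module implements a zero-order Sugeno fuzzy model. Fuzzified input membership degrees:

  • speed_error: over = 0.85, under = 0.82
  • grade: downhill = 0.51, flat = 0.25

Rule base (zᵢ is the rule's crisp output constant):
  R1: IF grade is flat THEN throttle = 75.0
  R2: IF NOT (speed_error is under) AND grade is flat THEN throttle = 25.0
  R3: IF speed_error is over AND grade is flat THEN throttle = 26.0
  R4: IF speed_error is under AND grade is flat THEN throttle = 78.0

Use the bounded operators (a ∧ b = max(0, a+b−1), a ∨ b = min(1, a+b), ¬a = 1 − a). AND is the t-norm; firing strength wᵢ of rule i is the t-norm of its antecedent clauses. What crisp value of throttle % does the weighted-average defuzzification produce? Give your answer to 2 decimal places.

R1 (z=75.0): flat=0.25 → w = 0.25
R2 (z=25.0): ¬under=1−0.82=0.18, flat=0.25; AND[max(0, a+b−1)] → w = 0.00
R3 (z=26.0): over=0.85, flat=0.25; AND[max(0, a+b−1)] → w = 0.10
R4 (z=78.0): under=0.82, flat=0.25; AND[max(0, a+b−1)] → w = 0.07
Weighted average = (0.25·75.0 + 0.00·25.0 + 0.10·26.0 + 0.07·78.0) / (0.25 + 0.00 + 0.10 + 0.07)
  = 26.8100 / 0.4200 = 63.83

63.83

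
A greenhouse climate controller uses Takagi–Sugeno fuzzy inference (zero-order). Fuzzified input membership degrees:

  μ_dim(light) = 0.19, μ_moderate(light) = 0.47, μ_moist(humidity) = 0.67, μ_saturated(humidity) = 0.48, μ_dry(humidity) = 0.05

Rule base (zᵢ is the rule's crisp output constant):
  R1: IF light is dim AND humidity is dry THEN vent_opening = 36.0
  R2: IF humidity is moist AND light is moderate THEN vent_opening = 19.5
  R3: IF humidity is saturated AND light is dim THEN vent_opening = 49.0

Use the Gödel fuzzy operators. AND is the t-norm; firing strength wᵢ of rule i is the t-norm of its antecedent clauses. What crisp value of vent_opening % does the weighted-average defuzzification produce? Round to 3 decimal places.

R1 (z=36.0): dim=0.19, dry=0.05; AND[min(a, b)] → w = 0.05
R2 (z=19.5): moist=0.67, moderate=0.47; AND[min(a, b)] → w = 0.47
R3 (z=49.0): saturated=0.48, dim=0.19; AND[min(a, b)] → w = 0.19
Weighted average = (0.05·36.0 + 0.47·19.5 + 0.19·49.0) / (0.05 + 0.47 + 0.19)
  = 20.2750 / 0.7100 = 28.556

28.556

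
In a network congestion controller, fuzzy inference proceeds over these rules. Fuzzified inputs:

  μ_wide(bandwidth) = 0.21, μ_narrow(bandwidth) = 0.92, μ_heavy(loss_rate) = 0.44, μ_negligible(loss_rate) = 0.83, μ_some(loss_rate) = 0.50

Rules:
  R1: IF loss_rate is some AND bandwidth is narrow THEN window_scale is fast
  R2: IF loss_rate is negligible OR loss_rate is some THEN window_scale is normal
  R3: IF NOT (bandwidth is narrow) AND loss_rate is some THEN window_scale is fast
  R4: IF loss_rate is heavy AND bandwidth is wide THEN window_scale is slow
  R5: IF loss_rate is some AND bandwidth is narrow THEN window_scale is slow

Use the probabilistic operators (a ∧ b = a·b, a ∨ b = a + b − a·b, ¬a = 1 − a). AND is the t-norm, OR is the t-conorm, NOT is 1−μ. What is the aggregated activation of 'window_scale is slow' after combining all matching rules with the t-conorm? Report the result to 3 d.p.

R1: some=0.50, narrow=0.92; AND[a·b] → w = 0.4600
R2: negligible=0.83, some=0.50; OR[a + b − a·b] → w = 0.9150
R3: ¬narrow=1−0.92=0.08, some=0.50; AND[a·b] → w = 0.0400
R4: heavy=0.44, wide=0.21; AND[a·b] → w = 0.0924
R5: some=0.50, narrow=0.92; AND[a·b] → w = 0.4600
Rules with consequent 'slow': {R4, R5} → strengths 0.0924, 0.4600
Aggregate via t-conorm [a + b − a·b]: 0.5099

0.510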